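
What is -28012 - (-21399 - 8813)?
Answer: 2200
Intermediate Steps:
-28012 - (-21399 - 8813) = -28012 - 1*(-30212) = -28012 + 30212 = 2200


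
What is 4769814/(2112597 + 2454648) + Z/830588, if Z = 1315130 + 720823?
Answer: 102794158373/29406968140 ≈ 3.4956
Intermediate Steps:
Z = 2035953
4769814/(2112597 + 2454648) + Z/830588 = 4769814/(2112597 + 2454648) + 2035953/830588 = 4769814/4567245 + 2035953*(1/830588) = 4769814*(1/4567245) + 2035953/830588 = 1589938/1522415 + 2035953/830588 = 102794158373/29406968140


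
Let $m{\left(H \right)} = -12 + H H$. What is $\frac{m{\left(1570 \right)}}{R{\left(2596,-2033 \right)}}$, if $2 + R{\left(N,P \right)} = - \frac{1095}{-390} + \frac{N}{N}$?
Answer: $\frac{64087088}{47} \approx 1.3636 \cdot 10^{6}$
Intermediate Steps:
$R{\left(N,P \right)} = \frac{47}{26}$ ($R{\left(N,P \right)} = -2 + \left(- \frac{1095}{-390} + \frac{N}{N}\right) = -2 + \left(\left(-1095\right) \left(- \frac{1}{390}\right) + 1\right) = -2 + \left(\frac{73}{26} + 1\right) = -2 + \frac{99}{26} = \frac{47}{26}$)
$m{\left(H \right)} = -12 + H^{2}$
$\frac{m{\left(1570 \right)}}{R{\left(2596,-2033 \right)}} = \frac{-12 + 1570^{2}}{\frac{47}{26}} = \left(-12 + 2464900\right) \frac{26}{47} = 2464888 \cdot \frac{26}{47} = \frac{64087088}{47}$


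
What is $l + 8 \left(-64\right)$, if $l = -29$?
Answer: $-541$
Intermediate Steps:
$l + 8 \left(-64\right) = -29 + 8 \left(-64\right) = -29 - 512 = -541$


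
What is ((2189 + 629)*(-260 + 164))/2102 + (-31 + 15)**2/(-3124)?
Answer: -105708448/820831 ≈ -128.78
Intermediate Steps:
((2189 + 629)*(-260 + 164))/2102 + (-31 + 15)**2/(-3124) = (2818*(-96))*(1/2102) + (-16)**2*(-1/3124) = -270528*1/2102 + 256*(-1/3124) = -135264/1051 - 64/781 = -105708448/820831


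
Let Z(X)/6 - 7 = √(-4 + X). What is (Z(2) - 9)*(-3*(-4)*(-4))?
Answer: -1584 - 288*I*√2 ≈ -1584.0 - 407.29*I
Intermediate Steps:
Z(X) = 42 + 6*√(-4 + X)
(Z(2) - 9)*(-3*(-4)*(-4)) = ((42 + 6*√(-4 + 2)) - 9)*(-3*(-4)*(-4)) = ((42 + 6*√(-2)) - 9)*(12*(-4)) = ((42 + 6*(I*√2)) - 9)*(-48) = ((42 + 6*I*√2) - 9)*(-48) = (33 + 6*I*√2)*(-48) = -1584 - 288*I*√2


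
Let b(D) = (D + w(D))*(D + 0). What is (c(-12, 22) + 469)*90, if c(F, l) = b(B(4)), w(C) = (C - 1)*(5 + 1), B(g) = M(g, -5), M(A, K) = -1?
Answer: 43380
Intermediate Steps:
B(g) = -1
w(C) = -6 + 6*C (w(C) = (-1 + C)*6 = -6 + 6*C)
b(D) = D*(-6 + 7*D) (b(D) = (D + (-6 + 6*D))*(D + 0) = (-6 + 7*D)*D = D*(-6 + 7*D))
c(F, l) = 13 (c(F, l) = -(-6 + 7*(-1)) = -(-6 - 7) = -1*(-13) = 13)
(c(-12, 22) + 469)*90 = (13 + 469)*90 = 482*90 = 43380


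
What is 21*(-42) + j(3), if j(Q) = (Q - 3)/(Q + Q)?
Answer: -882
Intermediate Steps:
j(Q) = (-3 + Q)/(2*Q) (j(Q) = (-3 + Q)/((2*Q)) = (-3 + Q)*(1/(2*Q)) = (-3 + Q)/(2*Q))
21*(-42) + j(3) = 21*(-42) + (½)*(-3 + 3)/3 = -882 + (½)*(⅓)*0 = -882 + 0 = -882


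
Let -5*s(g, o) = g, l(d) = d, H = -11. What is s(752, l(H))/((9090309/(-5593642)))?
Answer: 4206418784/45451545 ≈ 92.547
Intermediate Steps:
s(g, o) = -g/5
s(752, l(H))/((9090309/(-5593642))) = (-1/5*752)/((9090309/(-5593642))) = -752/(5*(9090309*(-1/5593642))) = -752/(5*(-9090309/5593642)) = -752/5*(-5593642/9090309) = 4206418784/45451545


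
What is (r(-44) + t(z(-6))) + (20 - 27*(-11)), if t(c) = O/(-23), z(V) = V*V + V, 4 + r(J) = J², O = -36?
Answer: 51763/23 ≈ 2250.6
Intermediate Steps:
r(J) = -4 + J²
z(V) = V + V² (z(V) = V² + V = V + V²)
t(c) = 36/23 (t(c) = -36/(-23) = -36*(-1/23) = 36/23)
(r(-44) + t(z(-6))) + (20 - 27*(-11)) = ((-4 + (-44)²) + 36/23) + (20 - 27*(-11)) = ((-4 + 1936) + 36/23) + (20 + 297) = (1932 + 36/23) + 317 = 44472/23 + 317 = 51763/23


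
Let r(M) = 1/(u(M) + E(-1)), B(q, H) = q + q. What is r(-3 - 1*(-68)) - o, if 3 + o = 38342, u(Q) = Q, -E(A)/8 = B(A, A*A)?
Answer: -3105458/81 ≈ -38339.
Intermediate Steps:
B(q, H) = 2*q
E(A) = -16*A
o = 38339 (o = -3 + 38342 = 38339)
r(M) = 1/(16 + M) (r(M) = 1/(M - 16*(-1)) = 1/(M + 16) = 1/(16 + M))
r(-3 - 1*(-68)) - o = 1/(16 + (-3 - 1*(-68))) - 1*38339 = 1/(16 + (-3 + 68)) - 38339 = 1/(16 + 65) - 38339 = 1/81 - 38339 = -3105458/81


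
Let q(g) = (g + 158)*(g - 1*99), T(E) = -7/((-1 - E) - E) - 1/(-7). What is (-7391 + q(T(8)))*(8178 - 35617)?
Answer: 8936952845669/14161 ≈ 6.3110e+8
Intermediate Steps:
T(E) = ⅐ - 7/(-1 - 2*E) (T(E) = -7/(-1 - 2*E) - 1*(-⅐) = -7/(-1 - 2*E) + ⅐ = ⅐ - 7/(-1 - 2*E))
q(g) = (-99 + g)*(158 + g) (q(g) = (158 + g)*(g - 99) = (158 + g)*(-99 + g) = (-99 + g)*(158 + g))
(-7391 + q(T(8)))*(8178 - 35617) = (-7391 + (-15642 + (2*(25 + 8)/(7*(1 + 2*8)))² + 59*(2*(25 + 8)/(7*(1 + 2*8)))))*(8178 - 35617) = (-7391 + (-15642 + ((2/7)*33/(1 + 16))² + 59*((2/7)*33/(1 + 16))))*(-27439) = (-7391 + (-15642 + ((2/7)*33/17)² + 59*((2/7)*33/17)))*(-27439) = (-7391 + (-15642 + ((2/7)*(1/17)*33)² + 59*((2/7)*(1/17)*33)))*(-27439) = (-7391 + (-15642 + (66/119)² + 59*(66/119)))*(-27439) = (-7391 + (-15642 + 4356/14161 + 3894/119))*(-27439) = (-7391 - 221038620/14161)*(-27439) = -325702571/14161*(-27439) = 8936952845669/14161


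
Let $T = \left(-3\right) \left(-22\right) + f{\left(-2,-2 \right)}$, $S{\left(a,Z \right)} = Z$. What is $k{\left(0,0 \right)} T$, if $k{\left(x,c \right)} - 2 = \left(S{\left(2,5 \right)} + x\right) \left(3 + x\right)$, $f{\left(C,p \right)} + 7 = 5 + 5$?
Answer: $1173$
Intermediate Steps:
$f{\left(C,p \right)} = 3$ ($f{\left(C,p \right)} = -7 + \left(5 + 5\right) = -7 + 10 = 3$)
$k{\left(x,c \right)} = 2 + \left(3 + x\right) \left(5 + x\right)$ ($k{\left(x,c \right)} = 2 + \left(5 + x\right) \left(3 + x\right) = 2 + \left(3 + x\right) \left(5 + x\right)$)
$T = 69$ ($T = \left(-3\right) \left(-22\right) + 3 = 66 + 3 = 69$)
$k{\left(0,0 \right)} T = \left(17 + 0^{2} + 8 \cdot 0\right) 69 = \left(17 + 0 + 0\right) 69 = 17 \cdot 69 = 1173$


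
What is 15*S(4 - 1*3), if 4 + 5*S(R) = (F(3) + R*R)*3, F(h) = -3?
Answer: -30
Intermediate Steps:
S(R) = -13/5 + 3*R²/5 (S(R) = -⅘ + ((-3 + R*R)*3)/5 = -⅘ + ((-3 + R²)*3)/5 = -⅘ + (-9 + 3*R²)/5 = -⅘ + (-9/5 + 3*R²/5) = -13/5 + 3*R²/5)
15*S(4 - 1*3) = 15*(-13/5 + 3*(4 - 1*3)²/5) = 15*(-13/5 + 3*(4 - 3)²/5) = 15*(-13/5 + (⅗)*1²) = 15*(-13/5 + (⅗)*1) = 15*(-13/5 + ⅗) = 15*(-2) = -30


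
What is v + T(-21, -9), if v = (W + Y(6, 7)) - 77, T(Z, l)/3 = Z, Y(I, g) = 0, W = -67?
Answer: -207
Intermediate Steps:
T(Z, l) = 3*Z
v = -144 (v = (-67 + 0) - 77 = -67 - 77 = -144)
v + T(-21, -9) = -144 + 3*(-21) = -144 - 63 = -207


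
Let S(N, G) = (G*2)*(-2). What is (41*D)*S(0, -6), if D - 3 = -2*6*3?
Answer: -32472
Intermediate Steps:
D = -33 (D = 3 - 2*6*3 = 3 - 12*3 = 3 - 36 = -33)
S(N, G) = -4*G (S(N, G) = (2*G)*(-2) = -4*G)
(41*D)*S(0, -6) = (41*(-33))*(-4*(-6)) = -1353*24 = -32472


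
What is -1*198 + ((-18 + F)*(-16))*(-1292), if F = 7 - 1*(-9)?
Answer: -41542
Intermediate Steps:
F = 16 (F = 7 + 9 = 16)
-1*198 + ((-18 + F)*(-16))*(-1292) = -1*198 + ((-18 + 16)*(-16))*(-1292) = -198 - 2*(-16)*(-1292) = -198 + 32*(-1292) = -198 - 41344 = -41542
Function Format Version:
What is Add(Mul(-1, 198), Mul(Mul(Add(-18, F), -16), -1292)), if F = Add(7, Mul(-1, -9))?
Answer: -41542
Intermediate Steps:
F = 16 (F = Add(7, 9) = 16)
Add(Mul(-1, 198), Mul(Mul(Add(-18, F), -16), -1292)) = Add(Mul(-1, 198), Mul(Mul(Add(-18, 16), -16), -1292)) = Add(-198, Mul(Mul(-2, -16), -1292)) = Add(-198, Mul(32, -1292)) = Add(-198, -41344) = -41542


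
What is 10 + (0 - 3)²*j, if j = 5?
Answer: 55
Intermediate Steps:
10 + (0 - 3)²*j = 10 + (0 - 3)²*5 = 10 + (-3)²*5 = 10 + 9*5 = 10 + 45 = 55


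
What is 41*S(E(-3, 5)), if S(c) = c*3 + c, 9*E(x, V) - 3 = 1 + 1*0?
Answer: 656/9 ≈ 72.889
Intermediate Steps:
E(x, V) = 4/9 (E(x, V) = 1/3 + (1 + 1*0)/9 = 1/3 + (1 + 0)/9 = 1/3 + (1/9)*1 = 1/3 + 1/9 = 4/9)
S(c) = 4*c (S(c) = 3*c + c = 4*c)
41*S(E(-3, 5)) = 41*(4*(4/9)) = 41*(16/9) = 656/9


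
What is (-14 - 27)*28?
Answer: -1148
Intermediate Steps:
(-14 - 27)*28 = -41*28 = -1148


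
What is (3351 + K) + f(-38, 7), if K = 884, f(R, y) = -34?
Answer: 4201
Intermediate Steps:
(3351 + K) + f(-38, 7) = (3351 + 884) - 34 = 4235 - 34 = 4201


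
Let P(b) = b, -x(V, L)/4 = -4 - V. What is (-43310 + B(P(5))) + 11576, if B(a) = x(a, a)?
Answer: -31698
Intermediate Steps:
x(V, L) = 16 + 4*V (x(V, L) = -4*(-4 - V) = 16 + 4*V)
B(a) = 16 + 4*a
(-43310 + B(P(5))) + 11576 = (-43310 + (16 + 4*5)) + 11576 = (-43310 + (16 + 20)) + 11576 = (-43310 + 36) + 11576 = -43274 + 11576 = -31698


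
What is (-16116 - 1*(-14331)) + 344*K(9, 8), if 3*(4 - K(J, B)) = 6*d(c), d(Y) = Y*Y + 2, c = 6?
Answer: -26553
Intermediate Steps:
d(Y) = 2 + Y² (d(Y) = Y² + 2 = 2 + Y²)
K(J, B) = -72 (K(J, B) = 4 - 2*(2 + 6²) = 4 - 2*(2 + 36) = 4 - 2*38 = 4 - ⅓*228 = 4 - 76 = -72)
(-16116 - 1*(-14331)) + 344*K(9, 8) = (-16116 - 1*(-14331)) + 344*(-72) = (-16116 + 14331) - 24768 = -1785 - 24768 = -26553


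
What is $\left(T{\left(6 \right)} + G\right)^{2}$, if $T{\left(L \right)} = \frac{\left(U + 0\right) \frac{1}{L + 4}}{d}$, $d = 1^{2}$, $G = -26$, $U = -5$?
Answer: $\frac{2809}{4} \approx 702.25$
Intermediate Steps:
$d = 1$
$T{\left(L \right)} = - \frac{5}{4 + L}$ ($T{\left(L \right)} = \frac{\left(-5 + 0\right) \frac{1}{L + 4}}{1} = - \frac{5}{4 + L} 1 = - \frac{5}{4 + L}$)
$\left(T{\left(6 \right)} + G\right)^{2} = \left(- \frac{5}{4 + 6} - 26\right)^{2} = \left(- \frac{5}{10} - 26\right)^{2} = \left(\left(-5\right) \frac{1}{10} - 26\right)^{2} = \left(- \frac{1}{2} - 26\right)^{2} = \left(- \frac{53}{2}\right)^{2} = \frac{2809}{4}$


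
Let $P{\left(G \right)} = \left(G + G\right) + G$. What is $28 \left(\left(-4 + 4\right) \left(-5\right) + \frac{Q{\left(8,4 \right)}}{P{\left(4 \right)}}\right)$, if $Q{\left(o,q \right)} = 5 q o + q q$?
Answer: $\frac{1232}{3} \approx 410.67$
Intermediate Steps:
$P{\left(G \right)} = 3 G$ ($P{\left(G \right)} = 2 G + G = 3 G$)
$Q{\left(o,q \right)} = q^{2} + 5 o q$ ($Q{\left(o,q \right)} = 5 o q + q^{2} = q^{2} + 5 o q$)
$28 \left(\left(-4 + 4\right) \left(-5\right) + \frac{Q{\left(8,4 \right)}}{P{\left(4 \right)}}\right) = 28 \left(\left(-4 + 4\right) \left(-5\right) + \frac{4 \left(4 + 5 \cdot 8\right)}{3 \cdot 4}\right) = 28 \left(0 \left(-5\right) + \frac{4 \left(4 + 40\right)}{12}\right) = 28 \left(0 + 4 \cdot 44 \cdot \frac{1}{12}\right) = 28 \left(0 + 176 \cdot \frac{1}{12}\right) = 28 \left(0 + \frac{44}{3}\right) = 28 \cdot \frac{44}{3} = \frac{1232}{3}$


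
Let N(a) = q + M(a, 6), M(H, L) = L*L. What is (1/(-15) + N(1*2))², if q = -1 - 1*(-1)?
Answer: 290521/225 ≈ 1291.2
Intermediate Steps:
M(H, L) = L²
q = 0 (q = -1 + 1 = 0)
N(a) = 36 (N(a) = 0 + 6² = 0 + 36 = 36)
(1/(-15) + N(1*2))² = (1/(-15) + 36)² = (-1/15 + 36)² = (539/15)² = 290521/225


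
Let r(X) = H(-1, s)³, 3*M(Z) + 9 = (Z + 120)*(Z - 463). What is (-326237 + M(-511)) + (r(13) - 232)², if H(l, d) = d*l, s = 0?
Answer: -436414/3 ≈ -1.4547e+5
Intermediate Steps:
M(Z) = -3 + (-463 + Z)*(120 + Z)/3 (M(Z) = -3 + ((Z + 120)*(Z - 463))/3 = -3 + ((120 + Z)*(-463 + Z))/3 = -3 + ((-463 + Z)*(120 + Z))/3 = -3 + (-463 + Z)*(120 + Z)/3)
r(X) = 0 (r(X) = (0*(-1))³ = 0³ = 0)
(-326237 + M(-511)) + (r(13) - 232)² = (-326237 + (-18523 - 343/3*(-511) + (⅓)*(-511)²)) + (0 - 232)² = (-326237 + (-18523 + 175273/3 + (⅓)*261121)) + (-232)² = (-326237 + (-18523 + 175273/3 + 261121/3)) + 53824 = (-326237 + 380825/3) + 53824 = -597886/3 + 53824 = -436414/3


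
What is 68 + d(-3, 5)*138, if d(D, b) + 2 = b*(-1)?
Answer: -898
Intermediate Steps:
d(D, b) = -2 - b (d(D, b) = -2 + b*(-1) = -2 - b)
68 + d(-3, 5)*138 = 68 + (-2 - 1*5)*138 = 68 + (-2 - 5)*138 = 68 - 7*138 = 68 - 966 = -898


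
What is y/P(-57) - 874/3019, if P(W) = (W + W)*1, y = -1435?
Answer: 4232629/344166 ≈ 12.298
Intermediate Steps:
P(W) = 2*W (P(W) = (2*W)*1 = 2*W)
y/P(-57) - 874/3019 = -1435/(2*(-57)) - 874/3019 = -1435/(-114) - 874*1/3019 = -1435*(-1/114) - 874/3019 = 1435/114 - 874/3019 = 4232629/344166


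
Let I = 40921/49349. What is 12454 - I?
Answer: 614551525/49349 ≈ 12453.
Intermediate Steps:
I = 40921/49349 (I = 40921*(1/49349) = 40921/49349 ≈ 0.82922)
12454 - I = 12454 - 1*40921/49349 = 12454 - 40921/49349 = 614551525/49349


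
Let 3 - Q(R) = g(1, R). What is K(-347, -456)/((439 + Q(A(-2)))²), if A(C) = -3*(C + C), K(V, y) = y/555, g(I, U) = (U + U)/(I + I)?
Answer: -38/8551625 ≈ -4.4436e-6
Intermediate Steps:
g(I, U) = U/I (g(I, U) = (2*U)/((2*I)) = (2*U)*(1/(2*I)) = U/I)
K(V, y) = y/555 (K(V, y) = y*(1/555) = y/555)
A(C) = -6*C
Q(R) = 3 - R (Q(R) = 3 - R/1 = 3 - R)
K(-347, -456)/((439 + Q(A(-2)))²) = ((1/555)*(-456))/((439 + (3 - (-6)*(-2)))²) = -152/(185*(439 + (3 - 1*12))²) = -152/(185*(439 + (3 - 12))²) = -152/(185*(439 - 9)²) = -152/(185*(430²)) = -152/185/184900 = -152/185*1/184900 = -38/8551625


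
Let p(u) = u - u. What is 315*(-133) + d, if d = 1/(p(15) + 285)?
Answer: -11940074/285 ≈ -41895.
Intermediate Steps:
p(u) = 0
d = 1/285 (d = 1/(0 + 285) = 1/285 ≈ 0.0035088)
315*(-133) + d = 315*(-133) + 1/285 = -41895 + 1/285 = -11940074/285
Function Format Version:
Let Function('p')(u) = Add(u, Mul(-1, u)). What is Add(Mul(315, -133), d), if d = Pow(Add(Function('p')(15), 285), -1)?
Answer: Rational(-11940074, 285) ≈ -41895.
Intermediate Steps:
Function('p')(u) = 0
d = Rational(1, 285) (d = Pow(Add(0, 285), -1) = Pow(285, -1) = Rational(1, 285) ≈ 0.0035088)
Add(Mul(315, -133), d) = Add(Mul(315, -133), Rational(1, 285)) = Add(-41895, Rational(1, 285)) = Rational(-11940074, 285)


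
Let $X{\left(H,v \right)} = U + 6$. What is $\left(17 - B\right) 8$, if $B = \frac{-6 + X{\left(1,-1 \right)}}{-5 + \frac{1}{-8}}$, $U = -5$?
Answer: $\frac{5256}{41} \approx 128.2$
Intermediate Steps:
$X{\left(H,v \right)} = 1$ ($X{\left(H,v \right)} = -5 + 6 = 1$)
$B = \frac{40}{41}$ ($B = \frac{-6 + 1}{-5 + \frac{1}{-8}} = - \frac{5}{-5 - \frac{1}{8}} = - \frac{5}{- \frac{41}{8}} = \left(-5\right) \left(- \frac{8}{41}\right) = \frac{40}{41} \approx 0.97561$)
$\left(17 - B\right) 8 = \left(17 - \frac{40}{41}\right) 8 = \frac{657}{41} \cdot 8 = \frac{5256}{41}$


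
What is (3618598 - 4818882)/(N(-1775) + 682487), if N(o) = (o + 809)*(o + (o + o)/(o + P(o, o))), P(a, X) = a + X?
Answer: -1200284/2396493 ≈ -0.50085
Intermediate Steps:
P(a, X) = X + a
N(o) = (809 + o)*(2/3 + o) (N(o) = (o + 809)*(o + (o + o)/(o + (o + o))) = (809 + o)*(o + (2*o)/(o + 2*o)) = (809 + o)*(o + (2*o)/((3*o))) = (809 + o)*(o + (2*o)*(1/(3*o))) = (809 + o)*(o + 2/3) = (809 + o)*(2/3 + o))
(3618598 - 4818882)/(N(-1775) + 682487) = (3618598 - 4818882)/((1618/3 + (-1775)**2 + (2429/3)*(-1775)) + 682487) = -1200284/((1618/3 + 3150625 - 4311475/3) + 682487) = -1200284/(1714006 + 682487) = -1200284/2396493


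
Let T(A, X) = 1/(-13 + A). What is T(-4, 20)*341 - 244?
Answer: -4489/17 ≈ -264.06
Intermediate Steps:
T(-4, 20)*341 - 244 = 341/(-13 - 4) - 244 = 341/(-17) - 244 = -1/17*341 - 244 = -341/17 - 244 = -4489/17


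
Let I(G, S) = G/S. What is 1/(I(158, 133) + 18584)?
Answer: 133/2471830 ≈ 5.3806e-5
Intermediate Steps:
1/(I(158, 133) + 18584) = 1/(158/133 + 18584) = 1/(2471830/133) = 133/2471830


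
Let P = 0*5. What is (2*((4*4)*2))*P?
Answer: 0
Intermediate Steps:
P = 0
(2*((4*4)*2))*P = (2*((4*4)*2))*0 = (2*(16*2))*0 = (2*32)*0 = 64*0 = 0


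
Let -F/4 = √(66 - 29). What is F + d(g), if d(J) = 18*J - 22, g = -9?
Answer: -184 - 4*√37 ≈ -208.33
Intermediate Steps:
d(J) = -22 + 18*J
F = -4*√37 (F = -4*√(66 - 29) = -4*√37 ≈ -24.331)
F + d(g) = -4*√37 + (-22 + 18*(-9)) = -4*√37 + (-22 - 162) = -4*√37 - 184 = -184 - 4*√37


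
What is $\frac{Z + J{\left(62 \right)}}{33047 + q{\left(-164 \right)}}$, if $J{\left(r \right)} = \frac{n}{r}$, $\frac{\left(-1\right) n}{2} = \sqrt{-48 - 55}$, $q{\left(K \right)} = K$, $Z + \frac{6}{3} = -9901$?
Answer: $- \frac{3301}{10961} - \frac{i \sqrt{103}}{1019373} \approx -0.30116 - 9.956 \cdot 10^{-6} i$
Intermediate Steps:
$Z = -9903$ ($Z = -2 - 9901 = -9903$)
$n = - 2 i \sqrt{103}$ ($n = - 2 \sqrt{-48 - 55} = - 2 \sqrt{-103} = - 2 i \sqrt{103} \approx - 20.298 i$)
$J{\left(r \right)} = - \frac{2 i \sqrt{103}}{r}$ ($J{\left(r \right)} = \frac{\left(-2\right) i \sqrt{103}}{r} = - \frac{2 i \sqrt{103}}{r}$)
$\frac{Z + J{\left(62 \right)}}{33047 + q{\left(-164 \right)}} = \frac{-9903 - \frac{2 i \sqrt{103}}{62}}{33047 - 164} = \frac{-9903 - 2 i \sqrt{103} \cdot \frac{1}{62}}{32883} = \left(-9903 - \frac{i \sqrt{103}}{31}\right) \frac{1}{32883} = - \frac{3301}{10961} - \frac{i \sqrt{103}}{1019373}$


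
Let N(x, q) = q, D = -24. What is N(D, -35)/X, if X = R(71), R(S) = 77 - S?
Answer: -35/6 ≈ -5.8333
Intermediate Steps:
X = 6 (X = 77 - 1*71 = 77 - 71 = 6)
N(D, -35)/X = -35/6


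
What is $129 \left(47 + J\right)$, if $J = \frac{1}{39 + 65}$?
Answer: $\frac{630681}{104} \approx 6064.2$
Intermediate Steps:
$J = \frac{1}{104} \approx 0.0096154$
$129 \left(47 + J\right) = 129 \left(47 + \frac{1}{104}\right) = 129 \cdot \frac{4889}{104} = \frac{630681}{104}$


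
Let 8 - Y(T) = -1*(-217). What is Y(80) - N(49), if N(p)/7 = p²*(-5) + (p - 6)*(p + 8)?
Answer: 66669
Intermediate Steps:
Y(T) = -209 (Y(T) = 8 - (-1)*(-217) = 8 - 1*217 = 8 - 217 = -209)
N(p) = -35*p² + 7*(-6 + p)*(8 + p) (N(p) = 7*(p²*(-5) + (p - 6)*(p + 8)) = 7*(-5*p² + (-6 + p)*(8 + p)) = -35*p² + 7*(-6 + p)*(8 + p))
Y(80) - N(49) = -209 - (-336 - 28*49² + 14*49) = -209 - (-336 - 28*2401 + 686) = -209 - (-336 - 67228 + 686) = -209 - 1*(-66878) = -209 + 66878 = 66669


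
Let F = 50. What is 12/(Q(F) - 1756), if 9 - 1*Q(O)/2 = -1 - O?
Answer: -3/409 ≈ -0.0073350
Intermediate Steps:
Q(O) = 20 + 2*O (Q(O) = 18 - 2*(-1 - O) = 18 + (2 + 2*O) = 20 + 2*O)
12/(Q(F) - 1756) = 12/((20 + 2*50) - 1756) = 12/((20 + 100) - 1756) = 12/(120 - 1756) = 12/(-1636) = -1/1636*12 = -3/409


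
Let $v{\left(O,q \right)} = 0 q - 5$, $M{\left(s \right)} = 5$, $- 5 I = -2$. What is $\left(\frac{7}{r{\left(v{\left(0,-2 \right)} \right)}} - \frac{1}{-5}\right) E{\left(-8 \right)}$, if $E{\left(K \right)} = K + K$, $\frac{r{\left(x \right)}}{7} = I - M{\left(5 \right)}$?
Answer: $\frac{32}{115} \approx 0.27826$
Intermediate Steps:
$I = \frac{2}{5}$ ($I = \left(- \frac{1}{5}\right) \left(-2\right) = \frac{2}{5} \approx 0.4$)
$v{\left(O,q \right)} = -5$ ($v{\left(O,q \right)} = 0 - 5 = -5$)
$r{\left(x \right)} = - \frac{161}{5}$ ($r{\left(x \right)} = 7 \left(\frac{2}{5} - 5\right) = 7 \left(- \frac{23}{5}\right) = - \frac{161}{5}$)
$E{\left(K \right)} = 2 K$
$\left(\frac{7}{r{\left(v{\left(0,-2 \right)} \right)}} - \frac{1}{-5}\right) E{\left(-8 \right)} = \left(\frac{7}{- \frac{161}{5}} - \frac{1}{-5}\right) 2 \left(-8\right) = \left(7 \left(- \frac{5}{161}\right) - - \frac{1}{5}\right) \left(-16\right) = \left(- \frac{5}{23} + \frac{1}{5}\right) \left(-16\right) = \left(- \frac{2}{115}\right) \left(-16\right) = \frac{32}{115}$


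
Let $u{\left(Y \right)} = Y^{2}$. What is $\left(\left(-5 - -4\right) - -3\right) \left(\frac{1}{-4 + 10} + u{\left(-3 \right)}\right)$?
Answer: $\frac{55}{3} \approx 18.333$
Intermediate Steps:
$\left(\left(-5 - -4\right) - -3\right) \left(\frac{1}{-4 + 10} + u{\left(-3 \right)}\right) = \left(\left(-5 - -4\right) - -3\right) \left(\frac{1}{-4 + 10} + \left(-3\right)^{2}\right) = \left(\left(-5 + 4\right) + 3\right) \left(\frac{1}{6} + 9\right) = \left(-1 + 3\right) \left(\frac{1}{6} + 9\right) = 2 \cdot \frac{55}{6} = \frac{55}{3}$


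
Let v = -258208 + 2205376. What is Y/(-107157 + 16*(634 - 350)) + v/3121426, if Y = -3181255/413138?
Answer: 536083537993243/859270397540786 ≈ 0.62388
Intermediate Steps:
v = 1947168
Y = -289205/37558 (Y = -3181255*1/413138 = -289205/37558 ≈ -7.7002)
Y/(-107157 + 16*(634 - 350)) + v/3121426 = -289205/(37558*(-107157 + 16*(634 - 350))) + 1947168/3121426 = -289205/(37558*(-107157 + 16*284)) + 1947168*(1/3121426) = -289205/(37558*(-107157 + 4544)) + 973584/1560713 = -289205/37558/(-102613) + 973584/1560713 = -289205/37558*(-1/102613) + 973584/1560713 = 41315/550562722 + 973584/1560713 = 536083537993243/859270397540786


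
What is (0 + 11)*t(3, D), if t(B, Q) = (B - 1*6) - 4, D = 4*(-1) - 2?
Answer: -77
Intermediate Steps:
D = -6 (D = -4 - 2 = -6)
t(B, Q) = -10 + B (t(B, Q) = (B - 6) - 4 = (-6 + B) - 4 = -10 + B)
(0 + 11)*t(3, D) = (0 + 11)*(-10 + 3) = 11*(-7) = -77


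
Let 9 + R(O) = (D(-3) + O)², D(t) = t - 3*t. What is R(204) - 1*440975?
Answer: -396884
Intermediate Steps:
D(t) = -2*t
R(O) = -9 + (6 + O)² (R(O) = -9 + (-2*(-3) + O)² = -9 + (6 + O)²)
R(204) - 1*440975 = (-9 + (6 + 204)²) - 1*440975 = (-9 + 210²) - 440975 = (-9 + 44100) - 440975 = 44091 - 440975 = -396884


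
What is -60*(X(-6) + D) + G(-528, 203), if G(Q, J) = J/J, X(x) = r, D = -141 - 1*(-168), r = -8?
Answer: -1139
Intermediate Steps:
D = 27 (D = -141 + 168 = 27)
X(x) = -8
G(Q, J) = 1
-60*(X(-6) + D) + G(-528, 203) = -60*(-8 + 27) + 1 = -60*19 + 1 = -1140 + 1 = -1139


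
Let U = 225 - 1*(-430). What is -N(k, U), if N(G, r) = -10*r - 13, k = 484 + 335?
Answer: 6563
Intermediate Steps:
U = 655 (U = 225 + 430 = 655)
k = 819
N(G, r) = -13 - 10*r
-N(k, U) = -(-13 - 10*655) = -(-13 - 6550) = -1*(-6563) = 6563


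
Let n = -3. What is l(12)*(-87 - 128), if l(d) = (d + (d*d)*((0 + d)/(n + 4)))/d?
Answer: -31175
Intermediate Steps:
l(d) = (d + d³)/d (l(d) = (d + (d*d)*((0 + d)/(-3 + 4)))/d = (d + d²*(d/1))/d = (d + d²*(d*1))/d = (d + d²*d)/d = (d + d³)/d)
l(12)*(-87 - 128) = (1 + 12²)*(-87 - 128) = (1 + 144)*(-215) = 145*(-215) = -31175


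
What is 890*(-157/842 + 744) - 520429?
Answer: 59598886/421 ≈ 1.4157e+5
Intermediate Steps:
890*(-157/842 + 744) - 520429 = 890*(626291/842) - 520429 = 278699495/421 - 520429 = 59598886/421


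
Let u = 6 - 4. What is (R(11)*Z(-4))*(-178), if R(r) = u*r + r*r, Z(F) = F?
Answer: 101816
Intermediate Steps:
u = 2
R(r) = r**2 + 2*r (R(r) = 2*r + r*r = 2*r + r**2 = r**2 + 2*r)
(R(11)*Z(-4))*(-178) = ((11*(2 + 11))*(-4))*(-178) = ((11*13)*(-4))*(-178) = (143*(-4))*(-178) = -572*(-178) = 101816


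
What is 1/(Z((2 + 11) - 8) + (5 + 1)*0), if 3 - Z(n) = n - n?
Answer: ⅓ ≈ 0.33333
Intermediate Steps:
Z(n) = 3 (Z(n) = 3 - (n - n) = 3 - 1*0 = 3 + 0 = 3)
1/(Z((2 + 11) - 8) + (5 + 1)*0) = 1/(3 + (5 + 1)*0) = 1/(3 + 6*0) = 1/(3 + 0) = 1/3 = ⅓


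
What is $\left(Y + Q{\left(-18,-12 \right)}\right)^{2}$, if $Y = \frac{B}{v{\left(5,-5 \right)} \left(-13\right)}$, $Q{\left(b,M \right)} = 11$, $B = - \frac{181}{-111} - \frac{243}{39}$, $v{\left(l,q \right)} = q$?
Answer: $\frac{1050844361449}{8797502025} \approx 119.45$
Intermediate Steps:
$B = - \frac{6638}{1443}$ ($B = \left(-181\right) \left(- \frac{1}{111}\right) - \frac{81}{13} = \frac{181}{111} - \frac{81}{13} = - \frac{6638}{1443} \approx -4.6001$)
$Y = - \frac{6638}{93795}$ ($Y = - \frac{6638}{1443 \left(\left(-5\right) \left(-13\right)\right)} = - \frac{6638}{1443 \cdot 65} = \left(- \frac{6638}{1443}\right) \frac{1}{65} = - \frac{6638}{93795} \approx -0.070771$)
$\left(Y + Q{\left(-18,-12 \right)}\right)^{2} = \left(- \frac{6638}{93795} + 11\right)^{2} = \left(\frac{1025107}{93795}\right)^{2} = \frac{1050844361449}{8797502025}$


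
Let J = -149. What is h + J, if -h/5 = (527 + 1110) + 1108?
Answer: -13874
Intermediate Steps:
h = -13725 (h = -5*((527 + 1110) + 1108) = -5*(1637 + 1108) = -5*2745 = -13725)
h + J = -13725 - 149 = -13874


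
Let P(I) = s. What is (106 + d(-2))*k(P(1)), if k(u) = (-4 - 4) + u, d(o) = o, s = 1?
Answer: -728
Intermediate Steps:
P(I) = 1
k(u) = -8 + u
(106 + d(-2))*k(P(1)) = (106 - 2)*(-8 + 1) = 104*(-7) = -728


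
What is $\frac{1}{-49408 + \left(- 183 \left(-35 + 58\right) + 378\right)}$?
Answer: $- \frac{1}{53239} \approx -1.8783 \cdot 10^{-5}$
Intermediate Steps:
$\frac{1}{-49408 + \left(- 183 \left(-35 + 58\right) + 378\right)} = \frac{1}{-49408 + \left(\left(-183\right) 23 + 378\right)} = \frac{1}{-49408 + \left(-4209 + 378\right)} = \frac{1}{-49408 - 3831} = \frac{1}{-53239} = - \frac{1}{53239}$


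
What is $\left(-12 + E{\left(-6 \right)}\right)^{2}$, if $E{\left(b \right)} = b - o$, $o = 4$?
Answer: $484$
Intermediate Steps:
$E{\left(b \right)} = -4 + b$ ($E{\left(b \right)} = b - 4 = -4 + b$)
$\left(-12 + E{\left(-6 \right)}\right)^{2} = \left(-12 - 10\right)^{2} = \left(-22\right)^{2} = 484$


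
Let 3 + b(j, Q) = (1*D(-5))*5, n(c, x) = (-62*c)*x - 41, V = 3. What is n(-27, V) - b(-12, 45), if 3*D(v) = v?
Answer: 14977/3 ≈ 4992.3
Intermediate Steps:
D(v) = v/3
n(c, x) = -41 - 62*c*x (n(c, x) = -62*c*x - 41 = -41 - 62*c*x)
b(j, Q) = -34/3 (b(j, Q) = -3 + (1*((1/3)*(-5)))*5 = -3 + (1*(-5/3))*5 = -3 - 5/3*5 = -3 - 25/3 = -34/3)
n(-27, V) - b(-12, 45) = (-41 - 62*(-27)*3) - 1*(-34/3) = (-41 + 5022) + 34/3 = 4981 + 34/3 = 14977/3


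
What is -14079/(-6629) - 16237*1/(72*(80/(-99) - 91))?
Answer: 2207698051/482007848 ≈ 4.5802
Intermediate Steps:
-14079/(-6629) - 16237*1/(72*(80/(-99) - 91)) = -14079*(-1/6629) - 16237*1/(72*(80*(-1/99) - 91)) = 14079/6629 - 16237*1/(72*(-80/99 - 91)) = 14079/6629 - 16237/((-9089/99*72)) = 14079/6629 - 16237/(-72712/11) = 14079/6629 - 16237*(-11/72712) = 14079/6629 + 178607/72712 = 2207698051/482007848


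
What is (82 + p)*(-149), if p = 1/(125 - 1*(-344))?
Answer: -5730391/469 ≈ -12218.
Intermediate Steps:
p = 1/469 (p = 1/(125 + 344) = 1/469 ≈ 0.0021322)
(82 + p)*(-149) = (82 + 1/469)*(-149) = (38459/469)*(-149) = -5730391/469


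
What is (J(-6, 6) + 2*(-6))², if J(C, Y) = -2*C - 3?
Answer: 9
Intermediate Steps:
J(C, Y) = -3 - 2*C
(J(-6, 6) + 2*(-6))² = ((-3 - 2*(-6)) + 2*(-6))² = ((-3 + 12) - 12)² = (9 - 12)² = (-3)² = 9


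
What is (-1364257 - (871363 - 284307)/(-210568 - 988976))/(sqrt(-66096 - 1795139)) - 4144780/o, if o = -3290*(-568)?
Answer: -207239/93436 + 204560713969*I*sqrt(1861235)/279079159605 ≈ -2.218 + 999.99*I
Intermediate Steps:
o = 1868720
(-1364257 - (871363 - 284307)/(-210568 - 988976))/(sqrt(-66096 - 1795139)) - 4144780/o = (-1364257 - (871363 - 284307)/(-210568 - 988976))/(sqrt(-66096 - 1795139)) - 4144780/1868720 = (-1364257 - 587056/(-1199544))/(sqrt(-1861235)) - 4144780*1/1868720 = (-1364257 - 587056*(-1)/1199544)/((I*sqrt(1861235))) - 207239/93436 = (-1364257 - 1*(-73382/149943))*(-I*sqrt(1861235)/1861235) - 207239/93436 = (-1364257 + 73382/149943)*(-I*sqrt(1861235)/1861235) - 207239/93436 = -(-204560713969)*I*sqrt(1861235)/279079159605 - 207239/93436 = 204560713969*I*sqrt(1861235)/279079159605 - 207239/93436 = -207239/93436 + 204560713969*I*sqrt(1861235)/279079159605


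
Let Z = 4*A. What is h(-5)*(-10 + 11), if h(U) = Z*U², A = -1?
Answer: -100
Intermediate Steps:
Z = -4 (Z = 4*(-1) = -4)
h(U) = -4*U²
h(-5)*(-10 + 11) = (-4*(-5)²)*(-10 + 11) = -4*25*1 = -100*1 = -100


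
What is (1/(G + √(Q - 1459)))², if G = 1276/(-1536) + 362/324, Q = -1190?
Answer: 107495424/(2971 + 10368*I*√2649)² ≈ -0.00037747 - 4.2033e-6*I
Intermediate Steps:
G = 2971/10368 (G = 1276*(-1/1536) + 362*(1/324) = -319/384 + 181/162 = 2971/10368 ≈ 0.28655)
(1/(G + √(Q - 1459)))² = (1/(2971/10368 + √(-1190 - 1459)))² = (1/(2971/10368 + √(-2649)))² = (1/(2971/10368 + I*√2649))² = (2971/10368 + I*√2649)⁻²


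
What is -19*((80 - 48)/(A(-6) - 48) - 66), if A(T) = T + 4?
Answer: 31654/25 ≈ 1266.2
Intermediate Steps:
A(T) = 4 + T
-19*((80 - 48)/(A(-6) - 48) - 66) = -19*((80 - 48)/((4 - 6) - 48) - 66) = -19*(32/(-2 - 48) - 66) = -19*(32/(-50) - 66) = -19*(32*(-1/50) - 66) = -19*(-16/25 - 66) = -19*(-1666/25) = 31654/25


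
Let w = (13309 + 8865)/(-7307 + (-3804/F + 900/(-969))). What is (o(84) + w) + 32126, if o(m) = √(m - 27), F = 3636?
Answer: 11489133401059/357661037 + √57 ≈ 32131.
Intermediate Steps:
o(m) = √(-27 + m)
w = -1085073603/357661037 (w = (13309 + 8865)/(-7307 + (-3804/3636 + 900/(-969))) = 22174/(-7307 + (-3804*1/3636 + 900*(-1/969))) = 22174/(-7307 + (-317/303 - 300/323)) = 22174/(-7307 - 193291/97869) = 22174/(-715322074/97869) = 22174*(-97869/715322074) = -1085073603/357661037 ≈ -3.0338)
(o(84) + w) + 32126 = (√(-27 + 84) - 1085073603/357661037) + 32126 = (√57 - 1085073603/357661037) + 32126 = (-1085073603/357661037 + √57) + 32126 = 11489133401059/357661037 + √57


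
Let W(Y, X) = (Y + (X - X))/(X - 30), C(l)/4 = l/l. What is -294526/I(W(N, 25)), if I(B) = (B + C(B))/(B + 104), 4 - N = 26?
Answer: -79816546/21 ≈ -3.8008e+6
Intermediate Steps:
C(l) = 4 (C(l) = 4*(l/l) = 4*1 = 4)
N = -22 (N = 4 - 1*26 = 4 - 26 = -22)
W(Y, X) = Y/(-30 + X) (W(Y, X) = (Y + 0)/(-30 + X) = Y/(-30 + X))
I(B) = (4 + B)/(104 + B) (I(B) = (B + 4)/(B + 104) = (4 + B)/(104 + B))
-294526/I(W(N, 25)) = -294526*(104 - 22/(-30 + 25))/(4 - 22/(-30 + 25)) = -294526*(104 - 22/(-5))/(4 - 22/(-5)) = -294526*(104 - 22*(-1/5))/(4 - 22*(-1/5)) = -294526*(104 + 22/5)/(4 + 22/5) = -294526/((42/5)/(542/5)) = -294526/((5/542)*(42/5)) = -294526/21/271 = -294526*271/21 = -79816546/21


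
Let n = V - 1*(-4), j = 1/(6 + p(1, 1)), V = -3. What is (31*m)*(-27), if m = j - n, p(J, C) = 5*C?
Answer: 8370/11 ≈ 760.91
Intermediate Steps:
j = 1/11 (j = 1/(6 + 5*1) = 1/(6 + 5) = 1/11 ≈ 0.090909)
n = 1 (n = -3 - 1*(-4) = -3 + 4 = 1)
m = -10/11 (m = 1/11 - 1*1 = 1/11 - 1 = -10/11 ≈ -0.90909)
(31*m)*(-27) = (31*(-10/11))*(-27) = -310/11*(-27) = 8370/11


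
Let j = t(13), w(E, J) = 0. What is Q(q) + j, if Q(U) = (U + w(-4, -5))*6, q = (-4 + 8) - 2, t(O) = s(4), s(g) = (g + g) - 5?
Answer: 15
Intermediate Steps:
s(g) = -5 + 2*g (s(g) = 2*g - 5 = -5 + 2*g)
t(O) = 3 (t(O) = -5 + 2*4 = -5 + 8 = 3)
q = 2 (q = 4 - 2 = 2)
j = 3
Q(U) = 6*U (Q(U) = (U + 0)*6 = U*6 = 6*U)
Q(q) + j = 6*2 + 3 = 12 + 3 = 15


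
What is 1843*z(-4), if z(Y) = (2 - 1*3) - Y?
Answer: 5529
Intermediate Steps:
z(Y) = -1 - Y (z(Y) = (2 - 3) - Y = -1 - Y)
1843*z(-4) = 1843*(-1 - 1*(-4)) = 1843*(-1 + 4) = 1843*3 = 5529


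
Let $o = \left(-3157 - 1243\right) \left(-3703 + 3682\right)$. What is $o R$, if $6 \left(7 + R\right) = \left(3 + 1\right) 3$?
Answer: $-462000$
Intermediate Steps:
$o = 92400$ ($o = \left(-4400\right) \left(-21\right) = 92400$)
$R = -5$ ($R = -7 + \frac{\left(3 + 1\right) 3}{6} = -7 + \frac{4 \cdot 3}{6} = -7 + \frac{1}{6} \cdot 12 = -7 + 2 = -5$)
$o R = 92400 \left(-5\right) = -462000$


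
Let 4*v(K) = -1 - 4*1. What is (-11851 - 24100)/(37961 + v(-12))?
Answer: -143804/151839 ≈ -0.94708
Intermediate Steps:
v(K) = -5/4 (v(K) = (-1 - 4*1)/4 = (-1 - 4)/4 = (1/4)*(-5) = -5/4)
(-11851 - 24100)/(37961 + v(-12)) = (-11851 - 24100)/(37961 - 5/4) = -35951/151839/4 = -35951*4/151839 = -143804/151839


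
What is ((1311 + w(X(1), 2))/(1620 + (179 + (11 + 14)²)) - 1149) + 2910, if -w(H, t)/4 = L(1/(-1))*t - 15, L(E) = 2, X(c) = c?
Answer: 4270019/2424 ≈ 1761.6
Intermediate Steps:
w(H, t) = 60 - 8*t (w(H, t) = -4*(2*t - 15) = -4*(-15 + 2*t) = 60 - 8*t)
((1311 + w(X(1), 2))/(1620 + (179 + (11 + 14)²)) - 1149) + 2910 = ((1311 + (60 - 8*2))/(1620 + (179 + (11 + 14)²)) - 1149) + 2910 = ((1311 + (60 - 16))/(1620 + (179 + 25²)) - 1149) + 2910 = ((1311 + 44)/(1620 + (179 + 625)) - 1149) + 2910 = (1355/(1620 + 804) - 1149) + 2910 = (1355/2424 - 1149) + 2910 = -2783821/2424 + 2910 = 4270019/2424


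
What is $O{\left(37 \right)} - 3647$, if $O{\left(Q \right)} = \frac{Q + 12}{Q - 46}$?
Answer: $- \frac{32872}{9} \approx -3652.4$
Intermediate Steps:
$O{\left(Q \right)} = \frac{12 + Q}{-46 + Q}$
$O{\left(37 \right)} - 3647 = \frac{12 + 37}{-46 + 37} - 3647 = \frac{1}{-9} \cdot 49 - 3647 = \left(- \frac{1}{9}\right) 49 - 3647 = - \frac{49}{9} - 3647 = - \frac{32872}{9}$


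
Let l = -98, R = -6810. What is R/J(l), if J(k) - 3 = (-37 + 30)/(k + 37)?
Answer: -41541/19 ≈ -2186.4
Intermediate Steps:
J(k) = 3 - 7/(37 + k) (J(k) = 3 + (-37 + 30)/(k + 37) = 3 - 7/(37 + k))
R/J(l) = -6810*(37 - 98)/(104 + 3*(-98)) = -6810*(-61/(104 - 294)) = -6810/((-1/61*(-190))) = -6810/190/61 = -6810*61/190 = -41541/19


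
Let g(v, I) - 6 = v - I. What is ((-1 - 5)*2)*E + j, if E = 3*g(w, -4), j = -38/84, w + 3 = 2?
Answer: -13627/42 ≈ -324.45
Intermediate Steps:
w = -1 (w = -3 + 2 = -1)
g(v, I) = 6 + v - I (g(v, I) = 6 + (v - I) = 6 + v - I)
j = -19/42 (j = -38*1/84 = -19/42 ≈ -0.45238)
E = 27 (E = 3*(6 - 1 - 1*(-4)) = 3*(6 - 1 + 4) = 3*9 = 27)
((-1 - 5)*2)*E + j = ((-1 - 5)*2)*27 - 19/42 = -6*2*27 - 19/42 = -12*27 - 19/42 = -324 - 19/42 = -13627/42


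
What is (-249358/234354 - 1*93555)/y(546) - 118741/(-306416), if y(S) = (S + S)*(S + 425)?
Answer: 219116048507075/732136971524112 ≈ 0.29928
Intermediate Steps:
y(S) = 2*S*(425 + S) (y(S) = (2*S)*(425 + S) = 2*S*(425 + S))
(-249358/234354 - 1*93555)/y(546) - 118741/(-306416) = (-249358/234354 - 1*93555)/((2*546*(425 + 546))) - 118741/(-306416) = (-249358*1/234354 - 93555)/((2*546*971)) - 118741*(-1/306416) = (-124679/117177 - 93555)/1060332 + 118741/306416 = -10962618914/117177*1/1060332 + 118741/306416 = -421639189/4778712414 + 118741/306416 = 219116048507075/732136971524112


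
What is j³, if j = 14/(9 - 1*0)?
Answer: 2744/729 ≈ 3.7641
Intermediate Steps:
j = 14/9 (j = 14/(9 + 0) = 14/9 ≈ 1.5556)
j³ = (14/9)³ = 2744/729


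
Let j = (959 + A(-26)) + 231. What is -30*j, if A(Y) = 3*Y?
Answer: -33360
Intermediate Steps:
j = 1112 (j = (959 + 3*(-26)) + 231 = (959 - 78) + 231 = 881 + 231 = 1112)
-30*j = -30*1112 = -33360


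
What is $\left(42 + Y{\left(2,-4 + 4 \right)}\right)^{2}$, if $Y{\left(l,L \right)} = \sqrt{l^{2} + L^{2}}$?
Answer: $1936$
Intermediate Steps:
$Y{\left(l,L \right)} = \sqrt{L^{2} + l^{2}}$
$\left(42 + Y{\left(2,-4 + 4 \right)}\right)^{2} = \left(42 + \sqrt{\left(-4 + 4\right)^{2} + 2^{2}}\right)^{2} = \left(42 + \sqrt{0^{2} + 4}\right)^{2} = \left(42 + \sqrt{0 + 4}\right)^{2} = \left(42 + \sqrt{4}\right)^{2} = \left(42 + 2\right)^{2} = 44^{2} = 1936$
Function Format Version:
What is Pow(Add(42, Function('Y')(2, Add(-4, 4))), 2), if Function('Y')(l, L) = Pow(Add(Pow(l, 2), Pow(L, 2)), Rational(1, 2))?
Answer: 1936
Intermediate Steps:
Function('Y')(l, L) = Pow(Add(Pow(L, 2), Pow(l, 2)), Rational(1, 2))
Pow(Add(42, Function('Y')(2, Add(-4, 4))), 2) = Pow(Add(42, Pow(Add(Pow(Add(-4, 4), 2), Pow(2, 2)), Rational(1, 2))), 2) = Pow(Add(42, Pow(Add(Pow(0, 2), 4), Rational(1, 2))), 2) = Pow(Add(42, Pow(Add(0, 4), Rational(1, 2))), 2) = Pow(Add(42, Pow(4, Rational(1, 2))), 2) = Pow(Add(42, 2), 2) = Pow(44, 2) = 1936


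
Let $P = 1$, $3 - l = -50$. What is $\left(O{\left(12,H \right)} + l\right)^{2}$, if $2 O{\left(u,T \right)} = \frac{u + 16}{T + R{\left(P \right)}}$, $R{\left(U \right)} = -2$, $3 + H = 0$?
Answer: $\frac{63001}{25} \approx 2520.0$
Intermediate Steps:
$H = -3$ ($H = -3 + 0 = -3$)
$l = 53$ ($l = 3 - -50 = 3 + 50 = 53$)
$O{\left(u,T \right)} = \frac{16 + u}{2 \left(-2 + T\right)}$ ($O{\left(u,T \right)} = \frac{\left(u + 16\right) \frac{1}{T - 2}}{2} = \frac{\left(16 + u\right) \frac{1}{-2 + T}}{2} = \frac{\frac{1}{-2 + T} \left(16 + u\right)}{2} = \frac{16 + u}{2 \left(-2 + T\right)}$)
$\left(O{\left(12,H \right)} + l\right)^{2} = \left(\frac{16 + 12}{2 \left(-2 - 3\right)} + 53\right)^{2} = \left(\frac{1}{2} \frac{1}{-5} \cdot 28 + 53\right)^{2} = \left(\frac{1}{2} \left(- \frac{1}{5}\right) 28 + 53\right)^{2} = \left(- \frac{14}{5} + 53\right)^{2} = \left(\frac{251}{5}\right)^{2} = \frac{63001}{25}$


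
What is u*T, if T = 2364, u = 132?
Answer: 312048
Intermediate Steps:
u*T = 132*2364 = 312048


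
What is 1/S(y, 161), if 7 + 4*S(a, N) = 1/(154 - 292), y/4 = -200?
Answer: -552/967 ≈ -0.57084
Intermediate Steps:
y = -800 (y = 4*(-200) = -800)
S(a, N) = -967/552 (S(a, N) = -7/4 + 1/(4*(154 - 292)) = -7/4 + (¼)/(-138) = -7/4 + (¼)*(-1/138) = -7/4 - 1/552 = -967/552)
1/S(y, 161) = 1/(-967/552) = -552/967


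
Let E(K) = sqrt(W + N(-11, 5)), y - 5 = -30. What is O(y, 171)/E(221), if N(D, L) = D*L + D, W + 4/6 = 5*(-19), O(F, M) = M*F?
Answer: 855*I*sqrt(1455)/97 ≈ 336.22*I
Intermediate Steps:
y = -25 (y = 5 - 30 = -25)
O(F, M) = F*M
W = -287/3 (W = -2/3 + 5*(-19) = -2/3 - 95 = -287/3 ≈ -95.667)
N(D, L) = D + D*L
E(K) = I*sqrt(1455)/3 (E(K) = sqrt(-287/3 - 11*(1 + 5)) = sqrt(-287/3 - 11*6) = sqrt(-287/3 - 66) = sqrt(-485/3) = I*sqrt(1455)/3)
O(y, 171)/E(221) = (-25*171)/((I*sqrt(1455)/3)) = -(-855)*I*sqrt(1455)/97 = 855*I*sqrt(1455)/97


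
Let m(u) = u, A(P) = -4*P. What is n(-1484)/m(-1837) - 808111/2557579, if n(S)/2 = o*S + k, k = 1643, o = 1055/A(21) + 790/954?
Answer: -890466871739/42284453607 ≈ -21.059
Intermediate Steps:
o = -156685/13356 (o = 1055/((-4*21)) + 790/954 = 1055/(-84) + 790*(1/954) = 1055*(-1/84) + 395/477 = -1055/84 + 395/477 = -156685/13356 ≈ -11.731)
n(S) = 3286 - 156685*S/6678 (n(S) = 2*(-156685*S/13356 + 1643) = 2*(1643 - 156685*S/13356) = 3286 - 156685*S/6678)
n(-1484)/m(-1837) - 808111/2557579 = (3286 - 156685/6678*(-1484))/(-1837) - 808111/2557579 = (3286 + 313370/9)*(-1/1837) - 808111*1/2557579 = (342944/9)*(-1/1837) - 808111/2557579 = -342944/16533 - 808111/2557579 = -890466871739/42284453607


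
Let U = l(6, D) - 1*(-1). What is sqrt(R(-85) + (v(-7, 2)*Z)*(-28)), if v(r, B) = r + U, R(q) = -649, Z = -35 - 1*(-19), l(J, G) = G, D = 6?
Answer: I*sqrt(649) ≈ 25.475*I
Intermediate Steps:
Z = -16 (Z = -35 + 19 = -16)
U = 7 (U = 6 - 1*(-1) = 6 + 1 = 7)
v(r, B) = 7 + r (v(r, B) = r + 7 = 7 + r)
sqrt(R(-85) + (v(-7, 2)*Z)*(-28)) = sqrt(-649 + ((7 - 7)*(-16))*(-28)) = sqrt(-649 + (0*(-16))*(-28)) = sqrt(-649 + 0*(-28)) = sqrt(-649 + 0) = sqrt(-649) = I*sqrt(649)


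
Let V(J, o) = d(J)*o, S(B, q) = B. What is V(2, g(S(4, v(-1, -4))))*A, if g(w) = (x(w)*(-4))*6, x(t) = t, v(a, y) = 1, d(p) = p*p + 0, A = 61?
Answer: -23424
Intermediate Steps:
d(p) = p² (d(p) = p² + 0 = p²)
g(w) = -24*w (g(w) = (w*(-4))*6 = -4*w*6 = -24*w)
V(J, o) = o*J² (V(J, o) = J²*o = o*J²)
V(2, g(S(4, v(-1, -4))))*A = (-24*4*2²)*61 = -96*4*61 = -384*61 = -23424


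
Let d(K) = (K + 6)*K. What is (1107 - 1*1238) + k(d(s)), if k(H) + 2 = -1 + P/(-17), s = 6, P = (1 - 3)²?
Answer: -2282/17 ≈ -134.24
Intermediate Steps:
P = 4 (P = (-2)² = 4)
d(K) = K*(6 + K) (d(K) = (6 + K)*K = K*(6 + K))
k(H) = -55/17 (k(H) = -2 + (-1 + 4/(-17)) = -2 + (-1 + 4*(-1/17)) = -2 + (-1 - 4/17) = -2 - 21/17 = -55/17)
(1107 - 1*1238) + k(d(s)) = (1107 - 1*1238) - 55/17 = (1107 - 1238) - 55/17 = -131 - 55/17 = -2282/17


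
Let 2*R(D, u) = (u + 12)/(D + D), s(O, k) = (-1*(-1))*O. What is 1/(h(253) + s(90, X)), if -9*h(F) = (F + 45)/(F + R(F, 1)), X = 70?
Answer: 2304441/207098114 ≈ 0.011127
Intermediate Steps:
s(O, k) = O (s(O, k) = 1*O = O)
R(D, u) = (12 + u)/(4*D) (R(D, u) = ((u + 12)/(D + D))/2 = ((12 + u)/((2*D)))/2 = ((12 + u)*(1/(2*D)))/2 = ((12 + u)/(2*D))/2 = (12 + u)/(4*D))
h(F) = -(45 + F)/(9*(F + 13/(4*F))) (h(F) = -(F + 45)/(9*(F + (12 + 1)/(4*F))) = -(45 + F)/(9*(F + (1/4)*13/F)) = -(45 + F)/(9*(F + 13/(4*F))))
1/(h(253) + s(90, X)) = 1/(-4*253*(45 + 253)/(117 + 36*253**2) + 90) = 1/(-4*253*298/(117 + 36*64009) + 90) = 1/(-4*253*298/(117 + 2304324) + 90) = 1/(-4*253*298/2304441 + 90) = 1/(-4*253*1/2304441*298 + 90) = 1/(-301576/2304441 + 90) = 1/(207098114/2304441) = 2304441/207098114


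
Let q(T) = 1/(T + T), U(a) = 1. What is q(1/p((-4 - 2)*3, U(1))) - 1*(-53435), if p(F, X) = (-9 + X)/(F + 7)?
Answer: 587789/11 ≈ 53435.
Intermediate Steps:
p(F, X) = (-9 + X)/(7 + F)
q(T) = 1/(2*T)
q(1/p((-4 - 2)*3, U(1))) - 1*(-53435) = 1/(2*(1/((-9 + 1)/(7 + (-4 - 2)*3)))) - 1*(-53435) = 1/(2*(1/(-8/(7 - 6*3)))) + 53435 = 1/(2*(1/(-8/(7 - 18)))) + 53435 = 1/(2*(1/(-8/(-11)))) + 53435 = 1/(2*(1/(-1/11*(-8)))) + 53435 = 1/(2*(1/(8/11))) + 53435 = 1/(2*(11/8)) + 53435 = (½)*(8/11) + 53435 = 4/11 + 53435 = 587789/11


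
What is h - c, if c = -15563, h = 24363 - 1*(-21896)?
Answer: 61822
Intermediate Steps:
h = 46259 (h = 24363 + 21896 = 46259)
h - c = 46259 - 1*(-15563) = 46259 + 15563 = 61822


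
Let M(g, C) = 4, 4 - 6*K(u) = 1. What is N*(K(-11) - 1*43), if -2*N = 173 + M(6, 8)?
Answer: 15045/4 ≈ 3761.3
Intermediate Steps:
K(u) = ½ (K(u) = ⅔ - ⅙*1 = ⅔ - ⅙ = ½)
N = -177/2 (N = -(173 + 4)/2 = -½*177 = -177/2 ≈ -88.500)
N*(K(-11) - 1*43) = -177*(½ - 1*43)/2 = -177*(½ - 43)/2 = -177/2*(-85/2) = 15045/4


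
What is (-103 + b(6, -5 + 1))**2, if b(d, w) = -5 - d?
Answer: 12996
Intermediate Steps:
(-103 + b(6, -5 + 1))**2 = (-103 + (-5 - 1*6))**2 = (-103 + (-5 - 6))**2 = (-103 - 11)**2 = (-114)**2 = 12996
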